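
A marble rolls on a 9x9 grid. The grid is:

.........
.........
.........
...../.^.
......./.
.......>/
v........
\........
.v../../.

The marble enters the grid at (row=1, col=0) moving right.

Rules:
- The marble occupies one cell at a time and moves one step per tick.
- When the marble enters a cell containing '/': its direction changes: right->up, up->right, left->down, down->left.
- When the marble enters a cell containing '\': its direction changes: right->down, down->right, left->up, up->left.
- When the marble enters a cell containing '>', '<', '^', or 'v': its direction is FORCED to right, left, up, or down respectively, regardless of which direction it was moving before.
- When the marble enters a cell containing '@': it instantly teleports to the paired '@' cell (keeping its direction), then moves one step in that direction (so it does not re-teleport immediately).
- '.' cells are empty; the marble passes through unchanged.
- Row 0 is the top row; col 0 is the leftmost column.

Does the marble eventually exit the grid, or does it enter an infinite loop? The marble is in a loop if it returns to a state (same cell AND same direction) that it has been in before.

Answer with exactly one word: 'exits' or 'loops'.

Step 1: enter (1,0), '.' pass, move right to (1,1)
Step 2: enter (1,1), '.' pass, move right to (1,2)
Step 3: enter (1,2), '.' pass, move right to (1,3)
Step 4: enter (1,3), '.' pass, move right to (1,4)
Step 5: enter (1,4), '.' pass, move right to (1,5)
Step 6: enter (1,5), '.' pass, move right to (1,6)
Step 7: enter (1,6), '.' pass, move right to (1,7)
Step 8: enter (1,7), '.' pass, move right to (1,8)
Step 9: enter (1,8), '.' pass, move right to (1,9)
Step 10: at (1,9) — EXIT via right edge, pos 1

Answer: exits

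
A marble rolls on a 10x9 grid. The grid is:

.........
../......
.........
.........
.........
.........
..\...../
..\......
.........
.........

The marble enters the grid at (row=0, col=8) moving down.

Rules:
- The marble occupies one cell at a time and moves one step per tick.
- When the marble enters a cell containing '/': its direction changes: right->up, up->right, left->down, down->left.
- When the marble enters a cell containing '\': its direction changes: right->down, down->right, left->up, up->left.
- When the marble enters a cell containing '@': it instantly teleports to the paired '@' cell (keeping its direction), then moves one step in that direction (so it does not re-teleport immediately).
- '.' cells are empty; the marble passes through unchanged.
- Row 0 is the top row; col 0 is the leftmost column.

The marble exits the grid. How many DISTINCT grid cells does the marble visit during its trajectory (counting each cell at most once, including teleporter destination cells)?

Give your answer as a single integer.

Step 1: enter (0,8), '.' pass, move down to (1,8)
Step 2: enter (1,8), '.' pass, move down to (2,8)
Step 3: enter (2,8), '.' pass, move down to (3,8)
Step 4: enter (3,8), '.' pass, move down to (4,8)
Step 5: enter (4,8), '.' pass, move down to (5,8)
Step 6: enter (5,8), '.' pass, move down to (6,8)
Step 7: enter (6,8), '/' deflects down->left, move left to (6,7)
Step 8: enter (6,7), '.' pass, move left to (6,6)
Step 9: enter (6,6), '.' pass, move left to (6,5)
Step 10: enter (6,5), '.' pass, move left to (6,4)
Step 11: enter (6,4), '.' pass, move left to (6,3)
Step 12: enter (6,3), '.' pass, move left to (6,2)
Step 13: enter (6,2), '\' deflects left->up, move up to (5,2)
Step 14: enter (5,2), '.' pass, move up to (4,2)
Step 15: enter (4,2), '.' pass, move up to (3,2)
Step 16: enter (3,2), '.' pass, move up to (2,2)
Step 17: enter (2,2), '.' pass, move up to (1,2)
Step 18: enter (1,2), '/' deflects up->right, move right to (1,3)
Step 19: enter (1,3), '.' pass, move right to (1,4)
Step 20: enter (1,4), '.' pass, move right to (1,5)
Step 21: enter (1,5), '.' pass, move right to (1,6)
Step 22: enter (1,6), '.' pass, move right to (1,7)
Step 23: enter (1,7), '.' pass, move right to (1,8)
Step 24: enter (1,8), '.' pass, move right to (1,9)
Step 25: at (1,9) — EXIT via right edge, pos 1
Distinct cells visited: 23 (path length 24)

Answer: 23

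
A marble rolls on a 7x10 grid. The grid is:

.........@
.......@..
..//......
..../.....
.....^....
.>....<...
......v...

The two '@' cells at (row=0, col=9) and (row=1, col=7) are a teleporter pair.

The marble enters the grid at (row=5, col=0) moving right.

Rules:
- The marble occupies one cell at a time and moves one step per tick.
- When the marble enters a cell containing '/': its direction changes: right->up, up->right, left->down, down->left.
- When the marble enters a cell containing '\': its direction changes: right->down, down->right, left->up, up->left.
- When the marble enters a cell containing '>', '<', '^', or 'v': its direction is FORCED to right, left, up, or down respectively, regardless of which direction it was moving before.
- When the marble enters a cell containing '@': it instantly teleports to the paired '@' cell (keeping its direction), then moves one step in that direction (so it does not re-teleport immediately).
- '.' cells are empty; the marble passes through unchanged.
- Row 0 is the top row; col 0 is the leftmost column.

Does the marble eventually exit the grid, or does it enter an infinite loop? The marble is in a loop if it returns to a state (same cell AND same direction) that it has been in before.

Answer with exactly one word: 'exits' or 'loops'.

Step 1: enter (5,0), '.' pass, move right to (5,1)
Step 2: enter (5,1), '>' forces right->right, move right to (5,2)
Step 3: enter (5,2), '.' pass, move right to (5,3)
Step 4: enter (5,3), '.' pass, move right to (5,4)
Step 5: enter (5,4), '.' pass, move right to (5,5)
Step 6: enter (5,5), '.' pass, move right to (5,6)
Step 7: enter (5,6), '<' forces right->left, move left to (5,5)
Step 8: enter (5,5), '.' pass, move left to (5,4)
Step 9: enter (5,4), '.' pass, move left to (5,3)
Step 10: enter (5,3), '.' pass, move left to (5,2)
Step 11: enter (5,2), '.' pass, move left to (5,1)
Step 12: enter (5,1), '>' forces left->right, move right to (5,2)
Step 13: at (5,2) dir=right — LOOP DETECTED (seen before)

Answer: loops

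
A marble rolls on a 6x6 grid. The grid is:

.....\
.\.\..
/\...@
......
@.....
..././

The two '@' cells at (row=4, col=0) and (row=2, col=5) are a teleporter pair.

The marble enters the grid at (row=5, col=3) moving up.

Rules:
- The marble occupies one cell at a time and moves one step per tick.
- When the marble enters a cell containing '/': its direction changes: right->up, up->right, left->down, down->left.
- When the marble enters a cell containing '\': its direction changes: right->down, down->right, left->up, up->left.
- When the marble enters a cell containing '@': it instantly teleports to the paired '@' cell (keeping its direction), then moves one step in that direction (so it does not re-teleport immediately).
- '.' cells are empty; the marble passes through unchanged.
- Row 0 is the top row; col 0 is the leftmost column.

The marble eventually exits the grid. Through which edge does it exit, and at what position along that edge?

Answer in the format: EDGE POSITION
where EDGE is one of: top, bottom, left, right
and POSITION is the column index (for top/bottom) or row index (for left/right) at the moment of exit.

Answer: bottom 1

Derivation:
Step 1: enter (5,3), '/' deflects up->right, move right to (5,4)
Step 2: enter (5,4), '.' pass, move right to (5,5)
Step 3: enter (5,5), '/' deflects right->up, move up to (4,5)
Step 4: enter (4,5), '.' pass, move up to (3,5)
Step 5: enter (3,5), '.' pass, move up to (2,5)
Step 6: enter (2,5), '@' teleport (2,5)->(4,0), also enter (4,0), move up to (3,0)
Step 7: enter (3,0), '.' pass, move up to (2,0)
Step 8: enter (2,0), '/' deflects up->right, move right to (2,1)
Step 9: enter (2,1), '\' deflects right->down, move down to (3,1)
Step 10: enter (3,1), '.' pass, move down to (4,1)
Step 11: enter (4,1), '.' pass, move down to (5,1)
Step 12: enter (5,1), '.' pass, move down to (6,1)
Step 13: at (6,1) — EXIT via bottom edge, pos 1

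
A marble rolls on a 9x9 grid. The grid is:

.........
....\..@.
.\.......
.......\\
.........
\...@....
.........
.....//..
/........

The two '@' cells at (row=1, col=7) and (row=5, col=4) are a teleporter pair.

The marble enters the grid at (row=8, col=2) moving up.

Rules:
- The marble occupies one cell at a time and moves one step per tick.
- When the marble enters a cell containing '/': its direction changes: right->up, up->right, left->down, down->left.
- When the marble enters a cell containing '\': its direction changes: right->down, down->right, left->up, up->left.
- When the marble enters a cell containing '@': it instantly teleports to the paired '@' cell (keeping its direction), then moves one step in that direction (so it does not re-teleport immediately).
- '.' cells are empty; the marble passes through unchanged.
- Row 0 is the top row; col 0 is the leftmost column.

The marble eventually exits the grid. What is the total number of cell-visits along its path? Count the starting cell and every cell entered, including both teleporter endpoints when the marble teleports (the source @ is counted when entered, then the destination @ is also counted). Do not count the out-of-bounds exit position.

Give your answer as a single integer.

Step 1: enter (8,2), '.' pass, move up to (7,2)
Step 2: enter (7,2), '.' pass, move up to (6,2)
Step 3: enter (6,2), '.' pass, move up to (5,2)
Step 4: enter (5,2), '.' pass, move up to (4,2)
Step 5: enter (4,2), '.' pass, move up to (3,2)
Step 6: enter (3,2), '.' pass, move up to (2,2)
Step 7: enter (2,2), '.' pass, move up to (1,2)
Step 8: enter (1,2), '.' pass, move up to (0,2)
Step 9: enter (0,2), '.' pass, move up to (-1,2)
Step 10: at (-1,2) — EXIT via top edge, pos 2
Path length (cell visits): 9

Answer: 9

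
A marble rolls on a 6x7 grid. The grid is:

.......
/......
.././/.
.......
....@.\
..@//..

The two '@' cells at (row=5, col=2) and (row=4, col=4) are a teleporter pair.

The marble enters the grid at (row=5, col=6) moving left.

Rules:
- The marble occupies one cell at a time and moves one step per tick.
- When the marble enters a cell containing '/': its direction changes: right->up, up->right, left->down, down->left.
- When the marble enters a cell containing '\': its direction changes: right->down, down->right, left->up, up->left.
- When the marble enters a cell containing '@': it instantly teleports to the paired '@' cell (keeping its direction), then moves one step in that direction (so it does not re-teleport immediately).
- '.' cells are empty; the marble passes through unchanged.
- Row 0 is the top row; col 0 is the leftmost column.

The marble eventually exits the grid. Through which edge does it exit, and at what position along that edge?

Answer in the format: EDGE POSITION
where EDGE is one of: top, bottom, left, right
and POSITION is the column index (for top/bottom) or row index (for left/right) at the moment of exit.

Answer: bottom 4

Derivation:
Step 1: enter (5,6), '.' pass, move left to (5,5)
Step 2: enter (5,5), '.' pass, move left to (5,4)
Step 3: enter (5,4), '/' deflects left->down, move down to (6,4)
Step 4: at (6,4) — EXIT via bottom edge, pos 4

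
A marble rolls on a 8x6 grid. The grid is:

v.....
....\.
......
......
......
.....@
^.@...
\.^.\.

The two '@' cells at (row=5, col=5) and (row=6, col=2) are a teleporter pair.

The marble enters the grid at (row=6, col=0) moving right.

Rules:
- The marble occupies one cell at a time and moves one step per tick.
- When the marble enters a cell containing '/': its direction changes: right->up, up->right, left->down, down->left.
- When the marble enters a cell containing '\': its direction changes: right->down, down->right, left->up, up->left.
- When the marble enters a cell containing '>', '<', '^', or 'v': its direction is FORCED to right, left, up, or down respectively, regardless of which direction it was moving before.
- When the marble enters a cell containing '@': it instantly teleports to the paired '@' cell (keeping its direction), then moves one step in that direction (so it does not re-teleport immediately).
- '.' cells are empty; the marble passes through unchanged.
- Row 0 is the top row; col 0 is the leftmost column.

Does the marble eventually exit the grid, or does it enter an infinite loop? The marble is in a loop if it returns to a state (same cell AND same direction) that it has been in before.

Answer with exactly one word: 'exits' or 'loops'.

Answer: loops

Derivation:
Step 1: enter (6,0), '^' forces right->up, move up to (5,0)
Step 2: enter (5,0), '.' pass, move up to (4,0)
Step 3: enter (4,0), '.' pass, move up to (3,0)
Step 4: enter (3,0), '.' pass, move up to (2,0)
Step 5: enter (2,0), '.' pass, move up to (1,0)
Step 6: enter (1,0), '.' pass, move up to (0,0)
Step 7: enter (0,0), 'v' forces up->down, move down to (1,0)
Step 8: enter (1,0), '.' pass, move down to (2,0)
Step 9: enter (2,0), '.' pass, move down to (3,0)
Step 10: enter (3,0), '.' pass, move down to (4,0)
Step 11: enter (4,0), '.' pass, move down to (5,0)
Step 12: enter (5,0), '.' pass, move down to (6,0)
Step 13: enter (6,0), '^' forces down->up, move up to (5,0)
Step 14: at (5,0) dir=up — LOOP DETECTED (seen before)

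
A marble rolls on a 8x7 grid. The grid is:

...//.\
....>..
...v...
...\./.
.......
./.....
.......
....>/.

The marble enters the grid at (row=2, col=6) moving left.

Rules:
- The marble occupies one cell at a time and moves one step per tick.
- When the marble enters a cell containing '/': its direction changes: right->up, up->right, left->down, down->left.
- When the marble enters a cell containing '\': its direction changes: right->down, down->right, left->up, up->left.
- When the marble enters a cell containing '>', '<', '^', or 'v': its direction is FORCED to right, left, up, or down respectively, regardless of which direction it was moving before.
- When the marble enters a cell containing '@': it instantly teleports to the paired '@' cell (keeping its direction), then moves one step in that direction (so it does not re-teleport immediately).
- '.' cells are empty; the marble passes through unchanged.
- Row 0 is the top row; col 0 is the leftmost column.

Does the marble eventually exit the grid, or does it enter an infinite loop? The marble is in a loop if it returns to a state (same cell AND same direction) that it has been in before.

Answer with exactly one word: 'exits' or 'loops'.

Step 1: enter (2,6), '.' pass, move left to (2,5)
Step 2: enter (2,5), '.' pass, move left to (2,4)
Step 3: enter (2,4), '.' pass, move left to (2,3)
Step 4: enter (2,3), 'v' forces left->down, move down to (3,3)
Step 5: enter (3,3), '\' deflects down->right, move right to (3,4)
Step 6: enter (3,4), '.' pass, move right to (3,5)
Step 7: enter (3,5), '/' deflects right->up, move up to (2,5)
Step 8: enter (2,5), '.' pass, move up to (1,5)
Step 9: enter (1,5), '.' pass, move up to (0,5)
Step 10: enter (0,5), '.' pass, move up to (-1,5)
Step 11: at (-1,5) — EXIT via top edge, pos 5

Answer: exits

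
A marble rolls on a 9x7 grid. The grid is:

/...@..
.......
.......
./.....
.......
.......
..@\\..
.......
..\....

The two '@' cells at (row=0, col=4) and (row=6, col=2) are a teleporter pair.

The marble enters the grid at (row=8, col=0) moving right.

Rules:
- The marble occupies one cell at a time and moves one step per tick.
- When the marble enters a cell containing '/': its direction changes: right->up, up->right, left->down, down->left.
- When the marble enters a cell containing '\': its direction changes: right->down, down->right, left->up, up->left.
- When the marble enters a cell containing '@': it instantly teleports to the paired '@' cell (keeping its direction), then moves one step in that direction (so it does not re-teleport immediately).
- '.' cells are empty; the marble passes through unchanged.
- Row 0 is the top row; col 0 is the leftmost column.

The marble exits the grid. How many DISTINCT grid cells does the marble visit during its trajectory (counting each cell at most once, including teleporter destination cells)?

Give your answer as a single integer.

Step 1: enter (8,0), '.' pass, move right to (8,1)
Step 2: enter (8,1), '.' pass, move right to (8,2)
Step 3: enter (8,2), '\' deflects right->down, move down to (9,2)
Step 4: at (9,2) — EXIT via bottom edge, pos 2
Distinct cells visited: 3 (path length 3)

Answer: 3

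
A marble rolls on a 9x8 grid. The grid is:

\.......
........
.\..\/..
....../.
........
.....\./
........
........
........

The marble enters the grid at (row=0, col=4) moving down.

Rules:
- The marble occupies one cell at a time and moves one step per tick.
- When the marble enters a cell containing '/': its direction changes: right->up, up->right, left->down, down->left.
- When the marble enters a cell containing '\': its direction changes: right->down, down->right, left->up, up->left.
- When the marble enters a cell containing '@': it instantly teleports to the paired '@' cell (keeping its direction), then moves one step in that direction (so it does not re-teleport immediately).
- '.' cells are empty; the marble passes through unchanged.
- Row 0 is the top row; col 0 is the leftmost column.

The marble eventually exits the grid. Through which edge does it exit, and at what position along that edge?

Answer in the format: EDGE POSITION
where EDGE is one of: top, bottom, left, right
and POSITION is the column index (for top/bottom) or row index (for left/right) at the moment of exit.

Answer: top 5

Derivation:
Step 1: enter (0,4), '.' pass, move down to (1,4)
Step 2: enter (1,4), '.' pass, move down to (2,4)
Step 3: enter (2,4), '\' deflects down->right, move right to (2,5)
Step 4: enter (2,5), '/' deflects right->up, move up to (1,5)
Step 5: enter (1,5), '.' pass, move up to (0,5)
Step 6: enter (0,5), '.' pass, move up to (-1,5)
Step 7: at (-1,5) — EXIT via top edge, pos 5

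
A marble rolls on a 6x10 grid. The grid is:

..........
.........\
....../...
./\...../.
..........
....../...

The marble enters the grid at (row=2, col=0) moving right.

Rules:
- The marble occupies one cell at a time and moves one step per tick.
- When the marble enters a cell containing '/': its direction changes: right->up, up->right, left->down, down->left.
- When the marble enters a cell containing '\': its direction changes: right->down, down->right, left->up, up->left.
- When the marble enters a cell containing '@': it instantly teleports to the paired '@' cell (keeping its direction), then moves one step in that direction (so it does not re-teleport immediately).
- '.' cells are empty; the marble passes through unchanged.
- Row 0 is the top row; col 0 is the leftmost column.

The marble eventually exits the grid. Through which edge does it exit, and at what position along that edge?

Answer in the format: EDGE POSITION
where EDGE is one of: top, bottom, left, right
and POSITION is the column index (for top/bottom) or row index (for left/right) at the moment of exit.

Step 1: enter (2,0), '.' pass, move right to (2,1)
Step 2: enter (2,1), '.' pass, move right to (2,2)
Step 3: enter (2,2), '.' pass, move right to (2,3)
Step 4: enter (2,3), '.' pass, move right to (2,4)
Step 5: enter (2,4), '.' pass, move right to (2,5)
Step 6: enter (2,5), '.' pass, move right to (2,6)
Step 7: enter (2,6), '/' deflects right->up, move up to (1,6)
Step 8: enter (1,6), '.' pass, move up to (0,6)
Step 9: enter (0,6), '.' pass, move up to (-1,6)
Step 10: at (-1,6) — EXIT via top edge, pos 6

Answer: top 6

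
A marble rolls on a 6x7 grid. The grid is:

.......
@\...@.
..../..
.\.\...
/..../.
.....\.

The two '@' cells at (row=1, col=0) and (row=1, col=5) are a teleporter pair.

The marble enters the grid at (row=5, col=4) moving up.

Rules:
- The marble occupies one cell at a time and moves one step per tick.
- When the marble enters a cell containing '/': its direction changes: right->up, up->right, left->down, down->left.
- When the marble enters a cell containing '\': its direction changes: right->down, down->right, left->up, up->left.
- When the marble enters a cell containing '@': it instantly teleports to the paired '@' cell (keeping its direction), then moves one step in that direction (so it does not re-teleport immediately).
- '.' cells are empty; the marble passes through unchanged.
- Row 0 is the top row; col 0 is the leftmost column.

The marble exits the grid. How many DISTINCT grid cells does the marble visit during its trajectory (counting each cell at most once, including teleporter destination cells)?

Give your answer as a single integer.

Step 1: enter (5,4), '.' pass, move up to (4,4)
Step 2: enter (4,4), '.' pass, move up to (3,4)
Step 3: enter (3,4), '.' pass, move up to (2,4)
Step 4: enter (2,4), '/' deflects up->right, move right to (2,5)
Step 5: enter (2,5), '.' pass, move right to (2,6)
Step 6: enter (2,6), '.' pass, move right to (2,7)
Step 7: at (2,7) — EXIT via right edge, pos 2
Distinct cells visited: 6 (path length 6)

Answer: 6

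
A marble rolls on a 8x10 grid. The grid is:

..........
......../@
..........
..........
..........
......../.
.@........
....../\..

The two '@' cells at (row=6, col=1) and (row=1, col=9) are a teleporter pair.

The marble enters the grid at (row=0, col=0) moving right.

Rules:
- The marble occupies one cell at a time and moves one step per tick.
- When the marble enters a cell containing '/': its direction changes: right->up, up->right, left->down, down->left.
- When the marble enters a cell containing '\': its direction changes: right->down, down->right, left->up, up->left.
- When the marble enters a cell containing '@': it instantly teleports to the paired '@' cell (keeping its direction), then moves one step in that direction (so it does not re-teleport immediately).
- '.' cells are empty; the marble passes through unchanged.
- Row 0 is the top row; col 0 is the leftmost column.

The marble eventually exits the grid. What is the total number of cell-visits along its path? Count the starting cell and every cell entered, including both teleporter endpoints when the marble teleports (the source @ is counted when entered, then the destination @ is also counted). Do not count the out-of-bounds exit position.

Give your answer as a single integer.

Step 1: enter (0,0), '.' pass, move right to (0,1)
Step 2: enter (0,1), '.' pass, move right to (0,2)
Step 3: enter (0,2), '.' pass, move right to (0,3)
Step 4: enter (0,3), '.' pass, move right to (0,4)
Step 5: enter (0,4), '.' pass, move right to (0,5)
Step 6: enter (0,5), '.' pass, move right to (0,6)
Step 7: enter (0,6), '.' pass, move right to (0,7)
Step 8: enter (0,7), '.' pass, move right to (0,8)
Step 9: enter (0,8), '.' pass, move right to (0,9)
Step 10: enter (0,9), '.' pass, move right to (0,10)
Step 11: at (0,10) — EXIT via right edge, pos 0
Path length (cell visits): 10

Answer: 10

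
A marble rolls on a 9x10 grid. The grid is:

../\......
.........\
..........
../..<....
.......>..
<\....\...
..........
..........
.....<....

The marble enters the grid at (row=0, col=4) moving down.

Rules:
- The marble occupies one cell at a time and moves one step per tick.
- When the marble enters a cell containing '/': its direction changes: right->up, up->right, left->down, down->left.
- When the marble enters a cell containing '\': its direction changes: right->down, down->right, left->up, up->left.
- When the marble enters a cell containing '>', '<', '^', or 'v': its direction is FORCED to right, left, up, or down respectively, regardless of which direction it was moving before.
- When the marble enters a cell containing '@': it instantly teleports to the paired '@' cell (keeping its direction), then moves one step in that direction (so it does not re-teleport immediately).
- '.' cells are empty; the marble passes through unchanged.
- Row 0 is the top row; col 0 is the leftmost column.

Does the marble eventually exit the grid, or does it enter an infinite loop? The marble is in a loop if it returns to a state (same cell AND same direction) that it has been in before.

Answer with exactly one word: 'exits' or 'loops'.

Answer: exits

Derivation:
Step 1: enter (0,4), '.' pass, move down to (1,4)
Step 2: enter (1,4), '.' pass, move down to (2,4)
Step 3: enter (2,4), '.' pass, move down to (3,4)
Step 4: enter (3,4), '.' pass, move down to (4,4)
Step 5: enter (4,4), '.' pass, move down to (5,4)
Step 6: enter (5,4), '.' pass, move down to (6,4)
Step 7: enter (6,4), '.' pass, move down to (7,4)
Step 8: enter (7,4), '.' pass, move down to (8,4)
Step 9: enter (8,4), '.' pass, move down to (9,4)
Step 10: at (9,4) — EXIT via bottom edge, pos 4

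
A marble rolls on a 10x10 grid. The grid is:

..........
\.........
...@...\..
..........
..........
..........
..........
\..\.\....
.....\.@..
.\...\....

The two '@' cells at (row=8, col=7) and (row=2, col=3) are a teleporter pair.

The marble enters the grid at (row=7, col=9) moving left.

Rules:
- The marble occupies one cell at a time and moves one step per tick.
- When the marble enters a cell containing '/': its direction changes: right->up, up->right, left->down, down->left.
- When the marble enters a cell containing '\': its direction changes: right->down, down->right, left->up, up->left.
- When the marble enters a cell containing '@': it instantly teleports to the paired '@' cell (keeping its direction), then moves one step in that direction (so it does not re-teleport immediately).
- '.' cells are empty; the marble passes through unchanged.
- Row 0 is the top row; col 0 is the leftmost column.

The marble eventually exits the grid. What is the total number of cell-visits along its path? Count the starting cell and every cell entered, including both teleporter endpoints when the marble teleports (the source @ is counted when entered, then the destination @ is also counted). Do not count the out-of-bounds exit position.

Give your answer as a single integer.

Answer: 12

Derivation:
Step 1: enter (7,9), '.' pass, move left to (7,8)
Step 2: enter (7,8), '.' pass, move left to (7,7)
Step 3: enter (7,7), '.' pass, move left to (7,6)
Step 4: enter (7,6), '.' pass, move left to (7,5)
Step 5: enter (7,5), '\' deflects left->up, move up to (6,5)
Step 6: enter (6,5), '.' pass, move up to (5,5)
Step 7: enter (5,5), '.' pass, move up to (4,5)
Step 8: enter (4,5), '.' pass, move up to (3,5)
Step 9: enter (3,5), '.' pass, move up to (2,5)
Step 10: enter (2,5), '.' pass, move up to (1,5)
Step 11: enter (1,5), '.' pass, move up to (0,5)
Step 12: enter (0,5), '.' pass, move up to (-1,5)
Step 13: at (-1,5) — EXIT via top edge, pos 5
Path length (cell visits): 12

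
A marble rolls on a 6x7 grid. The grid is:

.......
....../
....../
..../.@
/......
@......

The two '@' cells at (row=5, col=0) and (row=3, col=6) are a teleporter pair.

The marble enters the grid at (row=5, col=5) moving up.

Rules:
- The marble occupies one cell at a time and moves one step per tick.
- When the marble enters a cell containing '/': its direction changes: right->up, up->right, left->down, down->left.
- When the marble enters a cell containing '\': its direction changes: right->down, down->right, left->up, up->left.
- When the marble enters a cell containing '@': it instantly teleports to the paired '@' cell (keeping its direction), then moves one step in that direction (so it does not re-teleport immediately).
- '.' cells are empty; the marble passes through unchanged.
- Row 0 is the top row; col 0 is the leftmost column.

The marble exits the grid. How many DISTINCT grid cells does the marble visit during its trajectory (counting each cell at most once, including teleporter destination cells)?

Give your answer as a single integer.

Step 1: enter (5,5), '.' pass, move up to (4,5)
Step 2: enter (4,5), '.' pass, move up to (3,5)
Step 3: enter (3,5), '.' pass, move up to (2,5)
Step 4: enter (2,5), '.' pass, move up to (1,5)
Step 5: enter (1,5), '.' pass, move up to (0,5)
Step 6: enter (0,5), '.' pass, move up to (-1,5)
Step 7: at (-1,5) — EXIT via top edge, pos 5
Distinct cells visited: 6 (path length 6)

Answer: 6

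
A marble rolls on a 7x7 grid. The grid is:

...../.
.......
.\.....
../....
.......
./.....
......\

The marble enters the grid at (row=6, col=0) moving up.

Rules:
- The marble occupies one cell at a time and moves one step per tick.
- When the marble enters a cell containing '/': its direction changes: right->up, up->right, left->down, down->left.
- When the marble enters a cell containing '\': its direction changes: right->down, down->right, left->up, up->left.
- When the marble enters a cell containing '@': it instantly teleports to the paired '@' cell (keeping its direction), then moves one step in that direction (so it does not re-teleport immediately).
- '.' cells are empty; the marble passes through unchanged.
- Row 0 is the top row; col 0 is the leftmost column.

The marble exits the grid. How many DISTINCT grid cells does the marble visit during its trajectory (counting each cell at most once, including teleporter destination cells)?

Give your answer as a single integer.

Step 1: enter (6,0), '.' pass, move up to (5,0)
Step 2: enter (5,0), '.' pass, move up to (4,0)
Step 3: enter (4,0), '.' pass, move up to (3,0)
Step 4: enter (3,0), '.' pass, move up to (2,0)
Step 5: enter (2,0), '.' pass, move up to (1,0)
Step 6: enter (1,0), '.' pass, move up to (0,0)
Step 7: enter (0,0), '.' pass, move up to (-1,0)
Step 8: at (-1,0) — EXIT via top edge, pos 0
Distinct cells visited: 7 (path length 7)

Answer: 7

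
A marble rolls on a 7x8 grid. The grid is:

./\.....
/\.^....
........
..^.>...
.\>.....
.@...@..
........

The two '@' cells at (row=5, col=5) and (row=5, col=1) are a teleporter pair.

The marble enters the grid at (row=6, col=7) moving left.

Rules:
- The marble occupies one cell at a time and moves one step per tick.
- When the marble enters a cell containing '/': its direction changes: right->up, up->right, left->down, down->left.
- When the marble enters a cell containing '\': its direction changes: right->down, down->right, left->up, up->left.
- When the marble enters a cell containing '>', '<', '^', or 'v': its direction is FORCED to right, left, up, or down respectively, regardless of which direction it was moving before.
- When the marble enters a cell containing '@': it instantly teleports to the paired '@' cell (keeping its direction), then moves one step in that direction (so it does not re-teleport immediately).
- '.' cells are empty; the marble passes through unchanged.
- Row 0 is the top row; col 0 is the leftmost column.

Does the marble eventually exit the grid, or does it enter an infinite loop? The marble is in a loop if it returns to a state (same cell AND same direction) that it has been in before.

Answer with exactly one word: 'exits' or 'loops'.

Answer: exits

Derivation:
Step 1: enter (6,7), '.' pass, move left to (6,6)
Step 2: enter (6,6), '.' pass, move left to (6,5)
Step 3: enter (6,5), '.' pass, move left to (6,4)
Step 4: enter (6,4), '.' pass, move left to (6,3)
Step 5: enter (6,3), '.' pass, move left to (6,2)
Step 6: enter (6,2), '.' pass, move left to (6,1)
Step 7: enter (6,1), '.' pass, move left to (6,0)
Step 8: enter (6,0), '.' pass, move left to (6,-1)
Step 9: at (6,-1) — EXIT via left edge, pos 6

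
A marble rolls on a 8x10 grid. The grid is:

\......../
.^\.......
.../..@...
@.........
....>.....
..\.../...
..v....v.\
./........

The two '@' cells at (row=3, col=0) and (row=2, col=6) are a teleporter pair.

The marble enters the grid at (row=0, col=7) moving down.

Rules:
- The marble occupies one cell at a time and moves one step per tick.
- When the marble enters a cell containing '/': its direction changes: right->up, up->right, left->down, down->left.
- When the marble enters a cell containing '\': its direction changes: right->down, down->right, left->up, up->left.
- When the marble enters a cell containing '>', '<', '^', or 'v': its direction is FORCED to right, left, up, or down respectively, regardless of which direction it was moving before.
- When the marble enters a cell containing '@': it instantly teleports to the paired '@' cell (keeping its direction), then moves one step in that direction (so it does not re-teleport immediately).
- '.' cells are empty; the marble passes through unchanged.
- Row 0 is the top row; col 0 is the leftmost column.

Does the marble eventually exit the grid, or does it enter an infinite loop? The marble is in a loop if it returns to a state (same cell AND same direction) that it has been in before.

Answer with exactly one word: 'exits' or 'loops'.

Step 1: enter (0,7), '.' pass, move down to (1,7)
Step 2: enter (1,7), '.' pass, move down to (2,7)
Step 3: enter (2,7), '.' pass, move down to (3,7)
Step 4: enter (3,7), '.' pass, move down to (4,7)
Step 5: enter (4,7), '.' pass, move down to (5,7)
Step 6: enter (5,7), '.' pass, move down to (6,7)
Step 7: enter (6,7), 'v' forces down->down, move down to (7,7)
Step 8: enter (7,7), '.' pass, move down to (8,7)
Step 9: at (8,7) — EXIT via bottom edge, pos 7

Answer: exits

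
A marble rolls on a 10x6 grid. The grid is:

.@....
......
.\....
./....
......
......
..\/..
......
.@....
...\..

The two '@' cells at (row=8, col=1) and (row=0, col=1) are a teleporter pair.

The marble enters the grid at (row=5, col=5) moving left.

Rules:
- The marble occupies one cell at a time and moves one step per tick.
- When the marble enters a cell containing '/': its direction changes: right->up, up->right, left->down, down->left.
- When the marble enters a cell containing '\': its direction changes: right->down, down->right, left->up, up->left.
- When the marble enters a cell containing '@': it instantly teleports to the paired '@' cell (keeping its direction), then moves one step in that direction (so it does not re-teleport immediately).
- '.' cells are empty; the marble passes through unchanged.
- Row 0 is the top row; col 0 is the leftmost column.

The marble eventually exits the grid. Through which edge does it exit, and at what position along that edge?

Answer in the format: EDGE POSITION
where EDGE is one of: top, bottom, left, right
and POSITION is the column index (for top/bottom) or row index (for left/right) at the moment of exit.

Answer: left 5

Derivation:
Step 1: enter (5,5), '.' pass, move left to (5,4)
Step 2: enter (5,4), '.' pass, move left to (5,3)
Step 3: enter (5,3), '.' pass, move left to (5,2)
Step 4: enter (5,2), '.' pass, move left to (5,1)
Step 5: enter (5,1), '.' pass, move left to (5,0)
Step 6: enter (5,0), '.' pass, move left to (5,-1)
Step 7: at (5,-1) — EXIT via left edge, pos 5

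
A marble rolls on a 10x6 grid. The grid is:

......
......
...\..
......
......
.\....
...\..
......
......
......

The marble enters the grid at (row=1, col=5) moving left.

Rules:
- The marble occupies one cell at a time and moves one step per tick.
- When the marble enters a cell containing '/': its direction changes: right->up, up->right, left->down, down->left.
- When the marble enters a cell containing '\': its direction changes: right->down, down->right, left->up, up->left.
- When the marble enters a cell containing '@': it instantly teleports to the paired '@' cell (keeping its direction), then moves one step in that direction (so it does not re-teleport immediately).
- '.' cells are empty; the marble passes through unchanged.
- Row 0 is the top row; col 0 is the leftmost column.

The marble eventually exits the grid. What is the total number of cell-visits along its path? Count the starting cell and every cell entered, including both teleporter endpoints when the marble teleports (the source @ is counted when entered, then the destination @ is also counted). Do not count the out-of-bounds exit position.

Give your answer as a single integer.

Answer: 6

Derivation:
Step 1: enter (1,5), '.' pass, move left to (1,4)
Step 2: enter (1,4), '.' pass, move left to (1,3)
Step 3: enter (1,3), '.' pass, move left to (1,2)
Step 4: enter (1,2), '.' pass, move left to (1,1)
Step 5: enter (1,1), '.' pass, move left to (1,0)
Step 6: enter (1,0), '.' pass, move left to (1,-1)
Step 7: at (1,-1) — EXIT via left edge, pos 1
Path length (cell visits): 6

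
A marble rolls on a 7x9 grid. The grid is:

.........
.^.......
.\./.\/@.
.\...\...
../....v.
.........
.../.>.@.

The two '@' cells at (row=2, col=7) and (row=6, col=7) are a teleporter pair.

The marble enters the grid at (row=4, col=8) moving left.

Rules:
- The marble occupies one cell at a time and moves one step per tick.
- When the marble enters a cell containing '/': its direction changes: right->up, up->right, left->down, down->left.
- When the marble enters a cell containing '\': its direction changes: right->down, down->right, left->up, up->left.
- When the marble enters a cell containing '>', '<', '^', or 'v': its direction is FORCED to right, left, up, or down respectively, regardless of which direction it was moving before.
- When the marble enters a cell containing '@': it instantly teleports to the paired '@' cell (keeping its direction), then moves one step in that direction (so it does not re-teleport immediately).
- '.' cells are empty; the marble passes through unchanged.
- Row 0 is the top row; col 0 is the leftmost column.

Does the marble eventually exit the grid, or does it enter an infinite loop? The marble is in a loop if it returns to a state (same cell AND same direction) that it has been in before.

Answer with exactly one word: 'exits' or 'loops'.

Answer: loops

Derivation:
Step 1: enter (4,8), '.' pass, move left to (4,7)
Step 2: enter (4,7), 'v' forces left->down, move down to (5,7)
Step 3: enter (5,7), '.' pass, move down to (6,7)
Step 4: enter (6,7), '@' teleport (6,7)->(2,7), also enter (2,7), move down to (3,7)
Step 5: enter (3,7), '.' pass, move down to (4,7)
Step 6: enter (4,7), 'v' forces down->down, move down to (5,7)
Step 7: at (5,7) dir=down — LOOP DETECTED (seen before)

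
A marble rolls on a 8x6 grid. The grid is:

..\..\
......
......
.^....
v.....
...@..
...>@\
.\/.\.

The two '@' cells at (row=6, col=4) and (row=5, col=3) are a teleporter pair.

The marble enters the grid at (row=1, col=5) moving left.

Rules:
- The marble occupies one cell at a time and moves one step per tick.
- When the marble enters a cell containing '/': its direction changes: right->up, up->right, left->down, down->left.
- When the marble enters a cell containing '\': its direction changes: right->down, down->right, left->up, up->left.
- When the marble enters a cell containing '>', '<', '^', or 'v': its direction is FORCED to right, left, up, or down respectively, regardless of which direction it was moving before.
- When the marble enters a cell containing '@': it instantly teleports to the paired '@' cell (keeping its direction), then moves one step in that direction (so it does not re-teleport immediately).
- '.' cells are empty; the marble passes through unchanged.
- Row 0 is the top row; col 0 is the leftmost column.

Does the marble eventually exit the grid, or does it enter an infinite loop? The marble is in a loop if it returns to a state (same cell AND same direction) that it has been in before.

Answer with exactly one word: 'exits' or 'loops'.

Answer: exits

Derivation:
Step 1: enter (1,5), '.' pass, move left to (1,4)
Step 2: enter (1,4), '.' pass, move left to (1,3)
Step 3: enter (1,3), '.' pass, move left to (1,2)
Step 4: enter (1,2), '.' pass, move left to (1,1)
Step 5: enter (1,1), '.' pass, move left to (1,0)
Step 6: enter (1,0), '.' pass, move left to (1,-1)
Step 7: at (1,-1) — EXIT via left edge, pos 1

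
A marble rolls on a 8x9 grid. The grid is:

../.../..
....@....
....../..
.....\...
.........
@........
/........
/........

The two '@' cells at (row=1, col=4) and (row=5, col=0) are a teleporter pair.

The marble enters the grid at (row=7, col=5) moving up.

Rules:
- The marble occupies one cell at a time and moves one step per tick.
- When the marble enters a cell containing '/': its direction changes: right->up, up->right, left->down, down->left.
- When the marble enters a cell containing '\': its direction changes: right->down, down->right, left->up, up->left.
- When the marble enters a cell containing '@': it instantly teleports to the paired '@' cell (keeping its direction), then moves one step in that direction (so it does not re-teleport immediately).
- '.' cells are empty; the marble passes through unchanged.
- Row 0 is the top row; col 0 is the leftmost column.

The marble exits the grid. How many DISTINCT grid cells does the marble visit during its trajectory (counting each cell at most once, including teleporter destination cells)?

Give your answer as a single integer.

Step 1: enter (7,5), '.' pass, move up to (6,5)
Step 2: enter (6,5), '.' pass, move up to (5,5)
Step 3: enter (5,5), '.' pass, move up to (4,5)
Step 4: enter (4,5), '.' pass, move up to (3,5)
Step 5: enter (3,5), '\' deflects up->left, move left to (3,4)
Step 6: enter (3,4), '.' pass, move left to (3,3)
Step 7: enter (3,3), '.' pass, move left to (3,2)
Step 8: enter (3,2), '.' pass, move left to (3,1)
Step 9: enter (3,1), '.' pass, move left to (3,0)
Step 10: enter (3,0), '.' pass, move left to (3,-1)
Step 11: at (3,-1) — EXIT via left edge, pos 3
Distinct cells visited: 10 (path length 10)

Answer: 10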